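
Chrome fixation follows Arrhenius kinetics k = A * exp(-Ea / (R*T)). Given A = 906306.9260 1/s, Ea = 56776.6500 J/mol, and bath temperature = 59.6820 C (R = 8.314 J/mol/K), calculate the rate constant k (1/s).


T_K = T_C + 273.15 = 59.6820 + 273.15 = 332.8320 K
exponent = -Ea / (R * T_K) = -56776.6500 / (8.314 * 332.8320) = -20.5180
k = A * exp(exponent) = 906306.9260 * exp(-20.5180) = 0.00111283 1/s


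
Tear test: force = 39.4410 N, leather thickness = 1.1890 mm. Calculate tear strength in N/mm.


Formula: Tear strength = force / thickness
Substituting: Tear strength = 39.4410 / 1.1890
Result: 33.1716 N/mm


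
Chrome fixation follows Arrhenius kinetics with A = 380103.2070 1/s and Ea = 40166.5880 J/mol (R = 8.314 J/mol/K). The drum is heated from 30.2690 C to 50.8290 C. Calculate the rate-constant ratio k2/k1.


T1 = 30.2690 + 273.15 = 303.4190 K; T2 = 50.8290 + 273.15 = 323.9790 K
k1 = A * exp(-Ea/(R*T1)) = 380103.2070 * exp(-40166.5880/(8.314*303.4190)) = 0.0462204 1/s
k2 = A * exp(-Ea/(R*T2)) = 380103.2070 * exp(-40166.5880/(8.314*323.9790)) = 0.1270 1/s
k2/k1 = 0.1270 / 0.0462204 = 2.7469


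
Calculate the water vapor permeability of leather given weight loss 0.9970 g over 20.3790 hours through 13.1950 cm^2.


Formula: WVP = loss / (area * time)
Substituting: WVP = 0.9970 / (13.1950 * 20.3790)
Result: 0.00370769 g/(cm^2*hr)


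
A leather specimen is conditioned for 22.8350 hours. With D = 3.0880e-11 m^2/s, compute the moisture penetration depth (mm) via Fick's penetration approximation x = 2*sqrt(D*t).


t = 22.8350 hr * 3600 = 82206.0000 s
D * t = 3.0880e-11 * 82206.0000 = 2.5385e-06
x = 2 * sqrt(D*t) = 2 * sqrt(2.5385e-06) = 0.00318655 m = 3.1865 mm


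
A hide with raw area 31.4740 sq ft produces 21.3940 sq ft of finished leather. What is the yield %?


Formula: Yield = finished / raw * 100
Substituting: Yield = 21.3940 / 31.4740 * 100
Result: 67.9736 %


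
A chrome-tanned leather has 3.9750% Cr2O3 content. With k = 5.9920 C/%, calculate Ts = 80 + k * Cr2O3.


Formula: Ts = 80 + k * Cr2O3
Substituting: Ts = 80 + 5.9920 * 3.9750
Result: 103.8182 C


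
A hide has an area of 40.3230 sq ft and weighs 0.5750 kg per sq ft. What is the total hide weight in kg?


Formula: Weight = area * weight_per_sqft
Substituting: Weight = 40.3230 * 0.5750
Result: 23.1857 kg


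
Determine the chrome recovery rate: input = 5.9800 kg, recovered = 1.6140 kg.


Formula: Recovery = recovered / input * 100
Substituting: Recovery = 1.6140 / 5.9800 * 100
Result: 26.9900 %


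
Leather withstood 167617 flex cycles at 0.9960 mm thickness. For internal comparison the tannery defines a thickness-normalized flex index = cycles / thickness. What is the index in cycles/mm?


Formula: Index = cycles / thickness
Substituting: Index = 167617 / 0.9960
Result: 168290.1606 cycles/mm


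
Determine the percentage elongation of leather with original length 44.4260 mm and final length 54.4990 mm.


Formula: Elongation = (Lf - L0) / L0 * 100
Substituting: Elongation = (54.4990 - 44.4260) / 44.4260 * 100
Result: 22.6737 %


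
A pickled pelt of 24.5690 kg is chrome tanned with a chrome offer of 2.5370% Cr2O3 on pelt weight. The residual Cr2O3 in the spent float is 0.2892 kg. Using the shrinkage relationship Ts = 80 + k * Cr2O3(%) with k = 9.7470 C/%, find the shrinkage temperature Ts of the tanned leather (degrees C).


Offered = pelt * offer_pct / 100 = 24.5690 * 2.5370 / 100 = 0.6233 kg
Uptake = offered - residual = 0.6233 - 0.2892 = 0.3341 kg
Cr2O3% on pelt = uptake / pelt * 100 = 0.3341 / 24.5690 * 100 = 1.3599 %
Ts = 80 + k * Cr2O3% = 80 + 9.7470 * 1.3599 = 93.2550 C


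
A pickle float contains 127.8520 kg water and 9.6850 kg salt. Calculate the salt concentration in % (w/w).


Formula: Conc = salt / (water + salt) * 100
Substituting: Conc = 9.6850 / (127.8520 + 9.6850) * 100
Result: 7.0417 %


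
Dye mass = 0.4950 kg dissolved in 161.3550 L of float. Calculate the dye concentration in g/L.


Formula: Conc = dye_mass(kg) / volume(L) * 1000
Substituting: Conc = 0.4950 / 161.3550 * 1000
Result: 3.0678 g/L


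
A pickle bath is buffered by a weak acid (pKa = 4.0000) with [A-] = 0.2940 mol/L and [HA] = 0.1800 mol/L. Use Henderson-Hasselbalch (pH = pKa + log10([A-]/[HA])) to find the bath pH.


ratio = [A-] / [HA] = 0.2940 / 0.1800 = 1.6333
log10(ratio) = 0.2131
pH = pKa + log10(ratio) = 4.0000 + 0.2131 = 4.2131


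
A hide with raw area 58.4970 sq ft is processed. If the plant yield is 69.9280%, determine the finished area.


Formula: finished = raw * yield / 100
Substituting: finished = 58.4970 * 69.9280 / 100
Result: 40.9058 sq ft


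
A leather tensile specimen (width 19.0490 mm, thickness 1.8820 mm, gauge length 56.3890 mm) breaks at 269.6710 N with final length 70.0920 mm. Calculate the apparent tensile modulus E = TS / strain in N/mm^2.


TS = F / (w * t) = 269.6710 / (19.0490 * 1.8820) = 7.5222 N/mm^2
strain = (Lf - L0) / L0 = (70.0920 - 56.3890) / 56.3890 = 0.2430
E = TS / strain = 7.5222 / 0.2430 = 30.9543 N/mm^2


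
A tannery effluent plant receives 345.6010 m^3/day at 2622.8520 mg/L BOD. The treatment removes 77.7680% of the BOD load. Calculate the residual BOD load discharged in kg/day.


Load_in = volume * conc / 1000 = 345.6010 * 2622.8520 / 1000 = 906.4603 kg/day
Removed = Load_in * eff / 100 = 906.4603 * 77.7680 / 100 = 704.9360 kg/day
Load_out = Load_in - Removed = 906.4603 - 704.9360 = 201.5242 kg/day


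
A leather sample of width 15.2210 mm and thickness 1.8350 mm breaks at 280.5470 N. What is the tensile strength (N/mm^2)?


Formula: TS = force / (width * thickness)
Substituting: TS = 280.5470 / (15.2210 * 1.8350)
Result: 10.0445 N/mm^2


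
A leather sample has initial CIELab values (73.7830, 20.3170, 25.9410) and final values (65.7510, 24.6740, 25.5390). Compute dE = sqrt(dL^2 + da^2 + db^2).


dL = -8.0320, da = 4.3570, db = -0.4020
dE = sqrt((-8.0320)^2 + 4.3570^2 + (-0.4020)^2) = 9.1465


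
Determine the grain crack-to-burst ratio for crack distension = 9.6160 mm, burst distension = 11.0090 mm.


Formula: Ratio = crack / burst
Substituting: Ratio = 9.6160 / 11.0090
Result: 0.8735


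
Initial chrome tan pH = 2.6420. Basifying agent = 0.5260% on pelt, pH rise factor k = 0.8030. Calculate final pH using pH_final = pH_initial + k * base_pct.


Formula: pH_final = pH_initial + k * base_pct
Substituting: pH_final = 2.6420 + 0.8030 * 0.5260
Result: 3.0644


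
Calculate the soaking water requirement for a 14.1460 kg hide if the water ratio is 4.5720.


Formula: Water = hide_weight * ratio
Substituting: Water = 14.1460 * 4.5720
Result: 64.6755 kg


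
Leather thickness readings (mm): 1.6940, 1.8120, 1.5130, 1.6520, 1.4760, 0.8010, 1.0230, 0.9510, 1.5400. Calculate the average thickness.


Formula: Average = sum / n
Substituting: Average = 12.4620 / 9
Result: 1.3847 mm


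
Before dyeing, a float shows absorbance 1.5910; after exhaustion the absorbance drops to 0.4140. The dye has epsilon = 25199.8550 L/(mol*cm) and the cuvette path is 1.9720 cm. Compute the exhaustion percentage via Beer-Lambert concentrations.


c_initial = A_i / (epsilon * l) = 1.5910 / (25199.8550 * 1.9720) = 3.2016e-05 mol/L
c_final = A_f / (epsilon * l) = 0.4140 / (25199.8550 * 1.9720) = 8.3310e-06 mol/L
Exhaustion = (c_initial - c_final) / c_initial * 100 = (3.2016e-05 - 8.3310e-06) / 3.2016e-05 * 100 = 73.9786 %


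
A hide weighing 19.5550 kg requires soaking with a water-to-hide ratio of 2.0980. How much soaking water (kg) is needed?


Formula: Water = hide_weight * ratio
Substituting: Water = 19.5550 * 2.0980
Result: 41.0264 kg


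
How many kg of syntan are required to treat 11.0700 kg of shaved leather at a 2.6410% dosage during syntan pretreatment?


Formula: Syntan = substrate * pct / 100
Substituting: Syntan = 11.0700 * 2.6410 / 100
Result: 0.2924 kg


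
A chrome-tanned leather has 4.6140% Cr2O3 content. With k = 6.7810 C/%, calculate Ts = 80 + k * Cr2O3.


Formula: Ts = 80 + k * Cr2O3
Substituting: Ts = 80 + 6.7810 * 4.6140
Result: 111.2875 C


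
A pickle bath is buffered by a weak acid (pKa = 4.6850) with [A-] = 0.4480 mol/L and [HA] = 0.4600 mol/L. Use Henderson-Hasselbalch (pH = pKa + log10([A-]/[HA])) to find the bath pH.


ratio = [A-] / [HA] = 0.4480 / 0.4600 = 0.9739
log10(ratio) = -0.0114798
pH = pKa + log10(ratio) = 4.6850 - 0.0114798 = 4.6735


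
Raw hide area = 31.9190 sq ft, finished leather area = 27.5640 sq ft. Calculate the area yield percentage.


Formula: Yield = finished / raw * 100
Substituting: Yield = 27.5640 / 31.9190 * 100
Result: 86.3561 %


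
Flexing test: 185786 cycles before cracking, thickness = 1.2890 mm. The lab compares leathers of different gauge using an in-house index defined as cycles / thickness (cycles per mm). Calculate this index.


Formula: Index = cycles / thickness
Substituting: Index = 185786 / 1.2890
Result: 144131.8852 cycles/mm


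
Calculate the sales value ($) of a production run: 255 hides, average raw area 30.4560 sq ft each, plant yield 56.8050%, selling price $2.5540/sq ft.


Raw_total = N * avg_area = 255 * 30.4560 = 7766.2800 sq ft
Finished = Raw_total * yield / 100 = 7766.2800 * 56.8050 / 100 = 4411.6354 sq ft
Value = Finished * price = 4411.6354 * 2.5540 = 11267.3167 $


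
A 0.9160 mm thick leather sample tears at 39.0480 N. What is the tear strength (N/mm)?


Formula: Tear strength = force / thickness
Substituting: Tear strength = 39.0480 / 0.9160
Result: 42.6288 N/mm


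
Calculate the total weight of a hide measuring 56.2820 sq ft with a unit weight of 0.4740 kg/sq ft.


Formula: Weight = area * weight_per_sqft
Substituting: Weight = 56.2820 * 0.4740
Result: 26.6777 kg


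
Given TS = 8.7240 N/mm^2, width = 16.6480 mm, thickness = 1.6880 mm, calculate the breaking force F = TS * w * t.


Formula: F = TS * w * t
Substituting: F = 8.7240 * 16.6480 * 1.6880
Result: 245.1603 N


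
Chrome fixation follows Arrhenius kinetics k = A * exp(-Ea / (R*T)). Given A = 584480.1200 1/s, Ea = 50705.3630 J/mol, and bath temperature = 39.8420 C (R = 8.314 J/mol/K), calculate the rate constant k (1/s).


T_K = T_C + 273.15 = 39.8420 + 273.15 = 312.9920 K
exponent = -Ea / (R * T_K) = -50705.3630 / (8.314 * 312.9920) = -19.4855
k = A * exp(exponent) = 584480.1200 * exp(-19.4855) = 0.00201531 1/s


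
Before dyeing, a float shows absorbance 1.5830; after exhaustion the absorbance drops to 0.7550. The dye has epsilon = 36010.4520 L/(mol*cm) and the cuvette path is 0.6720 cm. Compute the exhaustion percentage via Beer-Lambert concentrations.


c_initial = A_i / (epsilon * l) = 1.5830 / (36010.4520 * 0.6720) = 6.5416e-05 mol/L
c_final = A_f / (epsilon * l) = 0.7550 / (36010.4520 * 0.6720) = 3.1200e-05 mol/L
Exhaustion = (c_initial - c_final) / c_initial * 100 = (6.5416e-05 - 3.1200e-05) / 6.5416e-05 * 100 = 52.3057 %


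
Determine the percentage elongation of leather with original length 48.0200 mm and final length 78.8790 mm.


Formula: Elongation = (Lf - L0) / L0 * 100
Substituting: Elongation = (78.8790 - 48.0200) / 48.0200 * 100
Result: 64.2628 %


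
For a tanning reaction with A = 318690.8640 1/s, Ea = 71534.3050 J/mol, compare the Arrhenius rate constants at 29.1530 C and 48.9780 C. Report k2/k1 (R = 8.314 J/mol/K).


T1 = 29.1530 + 273.15 = 302.3030 K; T2 = 48.9780 + 273.15 = 322.1280 K
k1 = A * exp(-Ea/(R*T1)) = 318690.8640 * exp(-71534.3050/(8.314*302.3030)) = 1.3886e-07 1/s
k2 = A * exp(-Ea/(R*T2)) = 318690.8640 * exp(-71534.3050/(8.314*322.1280)) = 8.0041e-07 1/s
k2/k1 = 8.0041e-07 / 1.3886e-07 = 5.7641


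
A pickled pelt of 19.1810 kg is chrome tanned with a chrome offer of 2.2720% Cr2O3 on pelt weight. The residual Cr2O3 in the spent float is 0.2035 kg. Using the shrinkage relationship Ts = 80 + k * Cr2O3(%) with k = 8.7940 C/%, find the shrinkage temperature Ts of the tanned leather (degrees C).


Offered = pelt * offer_pct / 100 = 19.1810 * 2.2720 / 100 = 0.4358 kg
Uptake = offered - residual = 0.4358 - 0.2035 = 0.2323 kg
Cr2O3% on pelt = uptake / pelt * 100 = 0.2323 / 19.1810 * 100 = 1.2111 %
Ts = 80 + k * Cr2O3% = 80 + 8.7940 * 1.2111 = 90.6500 C


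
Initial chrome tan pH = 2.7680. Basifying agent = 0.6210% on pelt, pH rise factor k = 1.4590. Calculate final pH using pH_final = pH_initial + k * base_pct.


Formula: pH_final = pH_initial + k * base_pct
Substituting: pH_final = 2.7680 + 1.4590 * 0.6210
Result: 3.6740


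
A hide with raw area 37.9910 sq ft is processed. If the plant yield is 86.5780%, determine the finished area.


Formula: finished = raw * yield / 100
Substituting: finished = 37.9910 * 86.5780 / 100
Result: 32.8918 sq ft


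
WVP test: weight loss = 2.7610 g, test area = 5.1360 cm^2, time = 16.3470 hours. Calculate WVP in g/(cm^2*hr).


Formula: WVP = loss / (area * time)
Substituting: WVP = 2.7610 / (5.1360 * 16.3470)
Result: 0.0328854 g/(cm^2*hr)


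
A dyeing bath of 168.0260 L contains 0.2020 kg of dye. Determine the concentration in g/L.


Formula: Conc = dye_mass(kg) / volume(L) * 1000
Substituting: Conc = 0.2020 / 168.0260 * 1000
Result: 1.2022 g/L


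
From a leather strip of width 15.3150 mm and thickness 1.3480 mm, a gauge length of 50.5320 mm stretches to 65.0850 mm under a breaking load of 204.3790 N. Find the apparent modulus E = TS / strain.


TS = F / (w * t) = 204.3790 / (15.3150 * 1.3480) = 9.8999 N/mm^2
strain = (Lf - L0) / L0 = (65.0850 - 50.5320) / 50.5320 = 0.2880
E = TS / strain = 9.8999 / 0.2880 = 34.3750 N/mm^2


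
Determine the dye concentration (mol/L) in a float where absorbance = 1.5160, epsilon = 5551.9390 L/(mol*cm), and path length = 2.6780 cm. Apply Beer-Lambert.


Formula: c = A / (epsilon * l)
Substituting: c = 1.5160 / (5551.9390 * 2.6780)
Result: 1.0196e-04 mol/L


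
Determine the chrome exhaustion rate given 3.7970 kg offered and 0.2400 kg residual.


Formula: Uptake = (offered - residual) / offered * 100
Substituting: Uptake = (3.7970 - 0.2400) / 3.7970 * 100
Result: 93.6792 %


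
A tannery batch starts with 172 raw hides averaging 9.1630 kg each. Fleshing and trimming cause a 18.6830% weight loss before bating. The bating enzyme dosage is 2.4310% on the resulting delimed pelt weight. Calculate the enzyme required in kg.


Total_raw = N * avg_wt = 172 * 9.1630 = 1576.0360 kg
Substrate = Total_raw * (1 - loss/100) = 1576.0360 * (1 - 18.6830/100) = 1281.5852 kg
Enzyme = Substrate * pct / 100 = 1281.5852 * 2.4310 / 100 = 31.1553 kg


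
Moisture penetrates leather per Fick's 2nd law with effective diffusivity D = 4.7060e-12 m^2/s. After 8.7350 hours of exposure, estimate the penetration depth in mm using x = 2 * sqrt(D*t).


t = 8.7350 hr * 3600 = 31446.0000 s
D * t = 4.7060e-12 * 31446.0000 = 1.4798e-07
x = 2 * sqrt(D*t) = 2 * sqrt(1.4798e-07) = 7.6938e-04 m = 0.7694 mm


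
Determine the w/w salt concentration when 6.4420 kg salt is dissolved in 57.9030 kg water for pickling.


Formula: Conc = salt / (water + salt) * 100
Substituting: Conc = 6.4420 / (57.9030 + 6.4420) * 100
Result: 10.0117 %


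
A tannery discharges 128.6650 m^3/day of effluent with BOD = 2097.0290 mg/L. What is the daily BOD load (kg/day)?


Formula: BOD_load = volume * conc / 1000
Substituting: BOD_load = 128.6650 * 2097.0290 / 1000
Result: 269.8142 kg/day


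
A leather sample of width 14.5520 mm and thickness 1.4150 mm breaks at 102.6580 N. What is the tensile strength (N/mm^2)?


Formula: TS = force / (width * thickness)
Substituting: TS = 102.6580 / (14.5520 * 1.4150)
Result: 4.9856 N/mm^2


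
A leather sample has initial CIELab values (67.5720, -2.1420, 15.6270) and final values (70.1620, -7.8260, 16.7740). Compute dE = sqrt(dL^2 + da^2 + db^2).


dL = 2.5900, da = -5.6840, db = 1.1470
dE = sqrt(2.5900^2 + (-5.6840)^2 + 1.1470^2) = 6.3507


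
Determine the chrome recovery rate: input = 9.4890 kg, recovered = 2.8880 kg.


Formula: Recovery = recovered / input * 100
Substituting: Recovery = 2.8880 / 9.4890 * 100
Result: 30.4352 %


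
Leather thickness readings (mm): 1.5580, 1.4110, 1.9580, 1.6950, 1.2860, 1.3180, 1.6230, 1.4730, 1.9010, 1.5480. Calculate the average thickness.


Formula: Average = sum / n
Substituting: Average = 15.7710 / 10
Result: 1.5771 mm


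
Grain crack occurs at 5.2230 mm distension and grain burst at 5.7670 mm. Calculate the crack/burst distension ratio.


Formula: Ratio = crack / burst
Substituting: Ratio = 5.2230 / 5.7670
Result: 0.9057


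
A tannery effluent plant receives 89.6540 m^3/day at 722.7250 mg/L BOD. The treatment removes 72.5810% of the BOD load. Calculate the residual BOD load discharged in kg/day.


Load_in = volume * conc / 1000 = 89.6540 * 722.7250 / 1000 = 64.7952 kg/day
Removed = Load_in * eff / 100 = 64.7952 * 72.5810 / 100 = 47.0290 kg/day
Load_out = Load_in - Removed = 64.7952 - 47.0290 = 17.7662 kg/day


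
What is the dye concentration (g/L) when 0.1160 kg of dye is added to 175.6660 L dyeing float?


Formula: Conc = dye_mass(kg) / volume(L) * 1000
Substituting: Conc = 0.1160 / 175.6660 * 1000
Result: 0.6603 g/L


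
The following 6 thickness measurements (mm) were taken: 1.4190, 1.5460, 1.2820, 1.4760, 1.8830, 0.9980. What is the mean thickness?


Formula: Average = sum / n
Substituting: Average = 8.6040 / 6
Result: 1.4340 mm


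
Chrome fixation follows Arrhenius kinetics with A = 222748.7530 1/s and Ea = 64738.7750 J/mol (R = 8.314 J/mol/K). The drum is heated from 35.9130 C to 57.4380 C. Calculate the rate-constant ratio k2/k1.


T1 = 35.9130 + 273.15 = 309.0630 K; T2 = 57.4380 + 273.15 = 330.5880 K
k1 = A * exp(-Ea/(R*T1)) = 222748.7530 * exp(-64738.7750/(8.314*309.0630)) = 2.5465e-06 1/s
k2 = A * exp(-Ea/(R*T2)) = 222748.7530 * exp(-64738.7750/(8.314*330.5880)) = 1.3133e-05 1/s
k2/k1 = 1.3133e-05 / 2.5465e-06 = 5.1575


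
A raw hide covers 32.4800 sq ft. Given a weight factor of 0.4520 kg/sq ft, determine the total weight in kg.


Formula: Weight = area * weight_per_sqft
Substituting: Weight = 32.4800 * 0.4520
Result: 14.6810 kg


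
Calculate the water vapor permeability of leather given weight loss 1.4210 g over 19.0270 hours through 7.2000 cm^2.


Formula: WVP = loss / (area * time)
Substituting: WVP = 1.4210 / (7.2000 * 19.0270)
Result: 0.0103727 g/(cm^2*hr)


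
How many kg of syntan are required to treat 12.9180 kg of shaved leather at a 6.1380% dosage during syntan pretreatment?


Formula: Syntan = substrate * pct / 100
Substituting: Syntan = 12.9180 * 6.1380 / 100
Result: 0.7929 kg


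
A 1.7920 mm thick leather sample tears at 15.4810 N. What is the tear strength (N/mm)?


Formula: Tear strength = force / thickness
Substituting: Tear strength = 15.4810 / 1.7920
Result: 8.6390 N/mm


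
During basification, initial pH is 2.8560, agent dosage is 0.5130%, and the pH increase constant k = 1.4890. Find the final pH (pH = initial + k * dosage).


Formula: pH_final = pH_initial + k * base_pct
Substituting: pH_final = 2.8560 + 1.4890 * 0.5130
Result: 3.6199


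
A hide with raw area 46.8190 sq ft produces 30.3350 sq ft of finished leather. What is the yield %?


Formula: Yield = finished / raw * 100
Substituting: Yield = 30.3350 / 46.8190 * 100
Result: 64.7921 %


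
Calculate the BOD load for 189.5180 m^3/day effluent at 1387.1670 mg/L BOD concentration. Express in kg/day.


Formula: BOD_load = volume * conc / 1000
Substituting: BOD_load = 189.5180 * 1387.1670 / 1000
Result: 262.8931 kg/day


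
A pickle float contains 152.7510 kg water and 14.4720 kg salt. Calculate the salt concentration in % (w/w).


Formula: Conc = salt / (water + salt) * 100
Substituting: Conc = 14.4720 / (152.7510 + 14.4720) * 100
Result: 8.6543 %


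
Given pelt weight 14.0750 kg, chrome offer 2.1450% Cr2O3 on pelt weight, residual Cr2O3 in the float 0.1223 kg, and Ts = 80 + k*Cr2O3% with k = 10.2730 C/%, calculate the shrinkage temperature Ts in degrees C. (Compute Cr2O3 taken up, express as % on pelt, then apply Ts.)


Offered = pelt * offer_pct / 100 = 14.0750 * 2.1450 / 100 = 0.3019 kg
Uptake = offered - residual = 0.3019 - 0.1223 = 0.1796 kg
Cr2O3% on pelt = uptake / pelt * 100 = 0.1796 / 14.0750 * 100 = 1.2761 %
Ts = 80 + k * Cr2O3% = 80 + 10.2730 * 1.2761 = 93.1092 C


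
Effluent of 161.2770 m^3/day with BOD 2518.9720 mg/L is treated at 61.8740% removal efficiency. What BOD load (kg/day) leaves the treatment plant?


Load_in = volume * conc / 1000 = 161.2770 * 2518.9720 / 1000 = 406.2522 kg/day
Removed = Load_in * eff / 100 = 406.2522 * 61.8740 / 100 = 251.3645 kg/day
Load_out = Load_in - Removed = 406.2522 - 251.3645 = 154.8877 kg/day


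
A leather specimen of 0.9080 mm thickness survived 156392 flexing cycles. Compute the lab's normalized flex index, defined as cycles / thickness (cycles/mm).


Formula: Index = cycles / thickness
Substituting: Index = 156392 / 0.9080
Result: 172237.8855 cycles/mm


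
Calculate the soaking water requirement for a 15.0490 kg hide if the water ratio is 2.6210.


Formula: Water = hide_weight * ratio
Substituting: Water = 15.0490 * 2.6210
Result: 39.4434 kg


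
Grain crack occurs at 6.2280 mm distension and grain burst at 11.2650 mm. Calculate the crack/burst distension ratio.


Formula: Ratio = crack / burst
Substituting: Ratio = 6.2280 / 11.2650
Result: 0.5529


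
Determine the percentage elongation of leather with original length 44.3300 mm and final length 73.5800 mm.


Formula: Elongation = (Lf - L0) / L0 * 100
Substituting: Elongation = (73.5800 - 44.3300) / 44.3300 * 100
Result: 65.9824 %


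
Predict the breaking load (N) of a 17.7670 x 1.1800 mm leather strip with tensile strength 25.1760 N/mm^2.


Formula: F = TS * w * t
Substituting: F = 25.1760 * 17.7670 * 1.1800
Result: 527.8164 N


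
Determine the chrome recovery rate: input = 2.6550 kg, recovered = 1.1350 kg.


Formula: Recovery = recovered / input * 100
Substituting: Recovery = 1.1350 / 2.6550 * 100
Result: 42.7495 %


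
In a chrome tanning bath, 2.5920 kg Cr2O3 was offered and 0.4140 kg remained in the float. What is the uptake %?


Formula: Uptake = (offered - residual) / offered * 100
Substituting: Uptake = (2.5920 - 0.4140) / 2.5920 * 100
Result: 84.0278 %


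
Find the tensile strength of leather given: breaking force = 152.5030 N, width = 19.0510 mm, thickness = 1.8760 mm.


Formula: TS = force / (width * thickness)
Substituting: TS = 152.5030 / (19.0510 * 1.8760)
Result: 4.2671 N/mm^2


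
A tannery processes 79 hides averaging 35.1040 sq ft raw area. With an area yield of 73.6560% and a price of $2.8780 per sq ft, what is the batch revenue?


Raw_total = N * avg_area = 79 * 35.1040 = 2773.2160 sq ft
Finished = Raw_total * yield / 100 = 2773.2160 * 73.6560 / 100 = 2042.6400 sq ft
Value = Finished * price = 2042.6400 * 2.8780 = 5878.7179 $


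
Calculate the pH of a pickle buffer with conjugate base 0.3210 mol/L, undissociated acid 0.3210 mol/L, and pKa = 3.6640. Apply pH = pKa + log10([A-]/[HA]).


ratio = [A-] / [HA] = 0.3210 / 0.3210 = 1.0000
log10(ratio) = 0
pH = pKa + log10(ratio) = 3.6640 + 0 = 3.6640


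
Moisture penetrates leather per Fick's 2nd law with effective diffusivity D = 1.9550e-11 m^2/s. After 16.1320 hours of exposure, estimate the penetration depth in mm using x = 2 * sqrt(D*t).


t = 16.1320 hr * 3600 = 58075.2000 s
D * t = 1.9550e-11 * 58075.2000 = 1.1354e-06
x = 2 * sqrt(D*t) = 2 * sqrt(1.1354e-06) = 0.00213107 m = 2.1311 mm


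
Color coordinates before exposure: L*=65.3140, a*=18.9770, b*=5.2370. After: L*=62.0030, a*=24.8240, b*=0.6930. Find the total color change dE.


dL = -3.3110, da = 5.8470, db = -4.5440
dE = sqrt((-3.3110)^2 + 5.8470^2 + (-4.5440)^2) = 8.1116


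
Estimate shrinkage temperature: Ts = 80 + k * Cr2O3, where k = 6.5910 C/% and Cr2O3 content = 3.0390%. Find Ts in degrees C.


Formula: Ts = 80 + k * Cr2O3
Substituting: Ts = 80 + 6.5910 * 3.0390
Result: 100.0300 C


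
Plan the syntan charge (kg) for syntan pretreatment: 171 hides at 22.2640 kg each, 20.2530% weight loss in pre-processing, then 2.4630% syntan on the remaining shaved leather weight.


Total_raw = N * avg_wt = 171 * 22.2640 = 3807.1440 kg
Substrate = Total_raw * (1 - loss/100) = 3807.1440 * (1 - 20.2530/100) = 3036.0831 kg
Syntan = Substrate * pct / 100 = 3036.0831 * 2.4630 / 100 = 74.7787 kg


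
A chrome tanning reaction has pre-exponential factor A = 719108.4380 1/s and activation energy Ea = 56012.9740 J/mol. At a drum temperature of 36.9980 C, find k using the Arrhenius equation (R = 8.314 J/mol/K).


T_K = T_C + 273.15 = 36.9980 + 273.15 = 310.1480 K
exponent = -Ea / (R * T_K) = -56012.9740 / (8.314 * 310.1480) = -21.7225
k = A * exp(exponent) = 719108.4380 * exp(-21.7225) = 2.6475e-04 1/s


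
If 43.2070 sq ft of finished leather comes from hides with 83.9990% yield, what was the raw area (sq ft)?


Formula: raw = finished * 100 / yield
Substituting: raw = 43.2070 * 100 / 83.9990
Result: 51.4375 sq ft


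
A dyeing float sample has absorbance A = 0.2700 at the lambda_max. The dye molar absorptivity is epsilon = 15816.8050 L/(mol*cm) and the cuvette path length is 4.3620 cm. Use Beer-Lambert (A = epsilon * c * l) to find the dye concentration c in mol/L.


Formula: c = A / (epsilon * l)
Substituting: c = 0.2700 / (15816.8050 * 4.3620)
Result: 3.9134e-06 mol/L


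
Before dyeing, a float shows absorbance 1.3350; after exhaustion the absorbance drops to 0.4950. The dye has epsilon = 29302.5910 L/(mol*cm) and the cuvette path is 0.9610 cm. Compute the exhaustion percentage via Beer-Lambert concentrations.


c_initial = A_i / (epsilon * l) = 1.3350 / (29302.5910 * 0.9610) = 4.7408e-05 mol/L
c_final = A_f / (epsilon * l) = 0.4950 / (29302.5910 * 0.9610) = 1.7578e-05 mol/L
Exhaustion = (c_initial - c_final) / c_initial * 100 = (4.7408e-05 - 1.7578e-05) / 4.7408e-05 * 100 = 62.9213 %


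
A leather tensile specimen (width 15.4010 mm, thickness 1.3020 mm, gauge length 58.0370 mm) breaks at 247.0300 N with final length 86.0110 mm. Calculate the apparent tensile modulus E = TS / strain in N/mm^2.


TS = F / (w * t) = 247.0300 / (15.4010 * 1.3020) = 12.3194 N/mm^2
strain = (Lf - L0) / L0 = (86.0110 - 58.0370) / 58.0370 = 0.4820
E = TS / strain = 12.3194 / 0.4820 = 25.5588 N/mm^2


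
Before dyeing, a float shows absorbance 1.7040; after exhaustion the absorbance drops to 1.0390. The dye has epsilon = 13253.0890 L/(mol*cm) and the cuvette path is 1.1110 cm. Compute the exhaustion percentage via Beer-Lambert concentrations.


c_initial = A_i / (epsilon * l) = 1.7040 / (13253.0890 * 1.1110) = 1.1573e-04 mol/L
c_final = A_f / (epsilon * l) = 1.0390 / (13253.0890 * 1.1110) = 7.0564e-05 mol/L
Exhaustion = (c_initial - c_final) / c_initial * 100 = (1.1573e-04 - 7.0564e-05) / 1.1573e-04 * 100 = 39.0258 %


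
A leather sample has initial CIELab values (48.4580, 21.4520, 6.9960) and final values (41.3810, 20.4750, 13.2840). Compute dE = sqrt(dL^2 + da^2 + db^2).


dL = -7.0770, da = -0.9770, db = 6.2880
dE = sqrt((-7.0770)^2 + (-0.9770)^2 + 6.2880^2) = 9.5172


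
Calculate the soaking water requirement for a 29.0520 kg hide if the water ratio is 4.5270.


Formula: Water = hide_weight * ratio
Substituting: Water = 29.0520 * 4.5270
Result: 131.5184 kg


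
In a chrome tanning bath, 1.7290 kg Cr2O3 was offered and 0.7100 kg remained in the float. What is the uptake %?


Formula: Uptake = (offered - residual) / offered * 100
Substituting: Uptake = (1.7290 - 0.7100) / 1.7290 * 100
Result: 58.9358 %


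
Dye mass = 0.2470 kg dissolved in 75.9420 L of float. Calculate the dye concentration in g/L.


Formula: Conc = dye_mass(kg) / volume(L) * 1000
Substituting: Conc = 0.2470 / 75.9420 * 1000
Result: 3.2525 g/L


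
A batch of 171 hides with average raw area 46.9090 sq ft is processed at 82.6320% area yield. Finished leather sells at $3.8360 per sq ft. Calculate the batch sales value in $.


Raw_total = N * avg_area = 171 * 46.9090 = 8021.4390 sq ft
Finished = Raw_total * yield / 100 = 8021.4390 * 82.6320 / 100 = 6628.2755 sq ft
Value = Finished * price = 6628.2755 * 3.8360 = 25426.0647 $


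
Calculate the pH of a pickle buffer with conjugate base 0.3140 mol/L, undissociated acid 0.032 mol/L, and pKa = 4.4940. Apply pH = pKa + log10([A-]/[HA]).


ratio = [A-] / [HA] = 0.3140 / 0.032 = 9.8125
log10(ratio) = 0.9918
pH = pKa + log10(ratio) = 4.4940 + 0.9918 = 5.4858


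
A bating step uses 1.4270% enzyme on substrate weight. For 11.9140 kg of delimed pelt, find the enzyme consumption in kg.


Formula: Enzyme = substrate * pct / 100
Substituting: Enzyme = 11.9140 * 1.4270 / 100
Result: 0.1700 kg


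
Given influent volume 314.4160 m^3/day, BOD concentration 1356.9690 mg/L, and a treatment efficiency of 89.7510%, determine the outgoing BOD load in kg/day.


Load_in = volume * conc / 1000 = 314.4160 * 1356.9690 / 1000 = 426.6528 kg/day
Removed = Load_in * eff / 100 = 426.6528 * 89.7510 / 100 = 382.9251 kg/day
Load_out = Load_in - Removed = 426.6528 - 382.9251 = 43.7276 kg/day


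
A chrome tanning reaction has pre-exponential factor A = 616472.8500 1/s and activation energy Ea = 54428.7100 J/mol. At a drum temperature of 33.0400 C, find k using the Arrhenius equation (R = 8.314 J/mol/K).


T_K = T_C + 273.15 = 33.0400 + 273.15 = 306.1900 K
exponent = -Ea / (R * T_K) = -54428.7100 / (8.314 * 306.1900) = -21.3810
k = A * exp(exponent) = 616472.8500 * exp(-21.3810) = 3.1936e-04 1/s


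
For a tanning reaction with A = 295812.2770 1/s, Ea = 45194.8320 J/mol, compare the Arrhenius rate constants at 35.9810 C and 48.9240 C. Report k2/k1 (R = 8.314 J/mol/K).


T1 = 35.9810 + 273.15 = 309.1310 K; T2 = 48.9240 + 273.15 = 322.0740 K
k1 = A * exp(-Ea/(R*T1)) = 295812.2770 * exp(-45194.8320/(8.314*309.1310)) = 0.00682427 1/s
k2 = A * exp(-Ea/(R*T2)) = 295812.2770 * exp(-45194.8320/(8.314*322.0740)) = 0.0138343 1/s
k2/k1 = 0.0138343 / 0.00682427 = 2.0272


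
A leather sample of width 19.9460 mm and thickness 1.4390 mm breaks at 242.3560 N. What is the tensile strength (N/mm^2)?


Formula: TS = force / (width * thickness)
Substituting: TS = 242.3560 / (19.9460 * 1.4390)
Result: 8.4438 N/mm^2


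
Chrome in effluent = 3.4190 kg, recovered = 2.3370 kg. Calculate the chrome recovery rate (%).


Formula: Recovery = recovered / input * 100
Substituting: Recovery = 2.3370 / 3.4190 * 100
Result: 68.3533 %


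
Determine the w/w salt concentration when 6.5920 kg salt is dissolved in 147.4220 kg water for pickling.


Formula: Conc = salt / (water + salt) * 100
Substituting: Conc = 6.5920 / (147.4220 + 6.5920) * 100
Result: 4.2801 %


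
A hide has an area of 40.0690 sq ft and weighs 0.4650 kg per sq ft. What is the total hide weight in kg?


Formula: Weight = area * weight_per_sqft
Substituting: Weight = 40.0690 * 0.4650
Result: 18.6321 kg


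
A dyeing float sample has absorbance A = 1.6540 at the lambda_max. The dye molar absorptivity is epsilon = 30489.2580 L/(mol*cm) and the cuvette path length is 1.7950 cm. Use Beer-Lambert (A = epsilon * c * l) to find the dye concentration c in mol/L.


Formula: c = A / (epsilon * l)
Substituting: c = 1.6540 / (30489.2580 * 1.7950)
Result: 3.0222e-05 mol/L


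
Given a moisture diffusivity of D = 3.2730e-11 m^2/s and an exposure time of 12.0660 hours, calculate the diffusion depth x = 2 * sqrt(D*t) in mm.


t = 12.0660 hr * 3600 = 43437.6000 s
D * t = 3.2730e-11 * 43437.6000 = 1.4217e-06
x = 2 * sqrt(D*t) = 2 * sqrt(1.4217e-06) = 0.00238471 m = 2.3847 mm


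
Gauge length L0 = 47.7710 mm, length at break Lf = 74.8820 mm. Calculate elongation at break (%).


Formula: Elongation = (Lf - L0) / L0 * 100
Substituting: Elongation = (74.8820 - 47.7710) / 47.7710 * 100
Result: 56.7520 %


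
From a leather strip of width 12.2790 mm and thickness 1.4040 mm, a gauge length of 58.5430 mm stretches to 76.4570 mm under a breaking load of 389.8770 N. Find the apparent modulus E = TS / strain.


TS = F / (w * t) = 389.8770 / (12.2790 * 1.4040) = 22.6150 N/mm^2
strain = (Lf - L0) / L0 = (76.4570 - 58.5430) / 58.5430 = 0.3060
E = TS / strain = 22.6150 / 0.3060 = 73.9060 N/mm^2


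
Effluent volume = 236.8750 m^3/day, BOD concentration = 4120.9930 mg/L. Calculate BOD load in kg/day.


Formula: BOD_load = volume * conc / 1000
Substituting: BOD_load = 236.8750 * 4120.9930 / 1000
Result: 976.1602 kg/day


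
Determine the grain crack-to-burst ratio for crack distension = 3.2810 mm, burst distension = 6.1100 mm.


Formula: Ratio = crack / burst
Substituting: Ratio = 3.2810 / 6.1100
Result: 0.5370


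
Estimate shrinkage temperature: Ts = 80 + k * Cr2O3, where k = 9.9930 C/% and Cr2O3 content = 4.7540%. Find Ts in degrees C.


Formula: Ts = 80 + k * Cr2O3
Substituting: Ts = 80 + 9.9930 * 4.7540
Result: 127.5067 C


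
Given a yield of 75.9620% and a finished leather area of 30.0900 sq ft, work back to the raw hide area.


Formula: raw = finished * 100 / yield
Substituting: raw = 30.0900 * 100 / 75.9620
Result: 39.6119 sq ft


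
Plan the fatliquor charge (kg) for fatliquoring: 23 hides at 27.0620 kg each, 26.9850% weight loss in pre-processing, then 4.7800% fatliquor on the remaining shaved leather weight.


Total_raw = N * avg_wt = 23 * 27.0620 = 622.4260 kg
Substrate = Total_raw * (1 - loss/100) = 622.4260 * (1 - 26.9850/100) = 454.4643 kg
Fat = Substrate * pct / 100 = 454.4643 * 4.7800 / 100 = 21.7234 kg


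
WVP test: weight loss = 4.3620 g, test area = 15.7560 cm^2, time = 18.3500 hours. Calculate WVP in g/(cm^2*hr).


Formula: WVP = loss / (area * time)
Substituting: WVP = 4.3620 / (15.7560 * 18.3500)
Result: 0.015087 g/(cm^2*hr)


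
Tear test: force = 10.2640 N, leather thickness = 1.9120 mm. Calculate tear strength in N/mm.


Formula: Tear strength = force / thickness
Substituting: Tear strength = 10.2640 / 1.9120
Result: 5.3682 N/mm


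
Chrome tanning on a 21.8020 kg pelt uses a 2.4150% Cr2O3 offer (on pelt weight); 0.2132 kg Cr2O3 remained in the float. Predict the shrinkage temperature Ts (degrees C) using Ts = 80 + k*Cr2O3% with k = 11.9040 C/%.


Offered = pelt * offer_pct / 100 = 21.8020 * 2.4150 / 100 = 0.5265 kg
Uptake = offered - residual = 0.5265 - 0.2132 = 0.3133 kg
Cr2O3% on pelt = uptake / pelt * 100 = 0.3133 / 21.8020 * 100 = 1.4371 %
Ts = 80 + k * Cr2O3% = 80 + 11.9040 * 1.4371 = 97.1073 C


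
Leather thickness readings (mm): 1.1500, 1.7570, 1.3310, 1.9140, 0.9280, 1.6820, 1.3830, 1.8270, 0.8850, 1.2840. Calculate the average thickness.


Formula: Average = sum / n
Substituting: Average = 14.1410 / 10
Result: 1.4141 mm


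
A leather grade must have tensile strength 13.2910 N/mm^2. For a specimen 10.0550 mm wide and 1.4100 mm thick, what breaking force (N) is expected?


Formula: F = TS * w * t
Substituting: F = 13.2910 * 10.0550 * 1.4100
Result: 188.4338 N


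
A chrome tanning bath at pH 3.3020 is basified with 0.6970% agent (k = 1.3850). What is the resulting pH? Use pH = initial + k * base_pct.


Formula: pH_final = pH_initial + k * base_pct
Substituting: pH_final = 3.3020 + 1.3850 * 0.6970
Result: 4.2673


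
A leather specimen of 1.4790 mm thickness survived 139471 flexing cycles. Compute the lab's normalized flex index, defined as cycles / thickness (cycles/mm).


Formula: Index = cycles / thickness
Substituting: Index = 139471 / 1.4790
Result: 94300.8790 cycles/mm


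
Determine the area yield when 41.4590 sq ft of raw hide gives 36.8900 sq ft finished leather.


Formula: Yield = finished / raw * 100
Substituting: Yield = 36.8900 / 41.4590 * 100
Result: 88.9795 %


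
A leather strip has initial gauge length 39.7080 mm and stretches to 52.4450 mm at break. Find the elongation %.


Formula: Elongation = (Lf - L0) / L0 * 100
Substituting: Elongation = (52.4450 - 39.7080) / 39.7080 * 100
Result: 32.0767 %


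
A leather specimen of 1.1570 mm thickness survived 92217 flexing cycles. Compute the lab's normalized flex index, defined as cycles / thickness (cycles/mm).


Formula: Index = cycles / thickness
Substituting: Index = 92217 / 1.1570
Result: 79703.5436 cycles/mm


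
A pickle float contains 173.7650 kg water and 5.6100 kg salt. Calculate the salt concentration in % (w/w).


Formula: Conc = salt / (water + salt) * 100
Substituting: Conc = 5.6100 / (173.7650 + 5.6100) * 100
Result: 3.1275 %


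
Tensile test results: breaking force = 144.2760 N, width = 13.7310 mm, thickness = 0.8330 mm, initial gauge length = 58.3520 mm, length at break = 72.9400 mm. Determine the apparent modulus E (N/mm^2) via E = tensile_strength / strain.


TS = F / (w * t) = 144.2760 / (13.7310 * 0.8330) = 12.6138 N/mm^2
strain = (Lf - L0) / L0 = (72.9400 - 58.3520) / 58.3520 = 0.2500
E = TS / strain = 12.6138 / 0.2500 = 50.4553 N/mm^2


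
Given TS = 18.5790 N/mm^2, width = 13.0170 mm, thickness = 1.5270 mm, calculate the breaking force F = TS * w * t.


Formula: F = TS * w * t
Substituting: F = 18.5790 * 13.0170 * 1.5270
Result: 369.2940 N


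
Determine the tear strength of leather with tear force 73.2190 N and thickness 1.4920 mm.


Formula: Tear strength = force / thickness
Substituting: Tear strength = 73.2190 / 1.4920
Result: 49.0744 N/mm


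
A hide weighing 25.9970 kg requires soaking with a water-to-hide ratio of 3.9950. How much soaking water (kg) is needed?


Formula: Water = hide_weight * ratio
Substituting: Water = 25.9970 * 3.9950
Result: 103.8580 kg


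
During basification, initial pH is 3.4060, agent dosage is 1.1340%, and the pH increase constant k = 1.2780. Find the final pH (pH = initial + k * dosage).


Formula: pH_final = pH_initial + k * base_pct
Substituting: pH_final = 3.4060 + 1.2780 * 1.1340
Result: 4.8553


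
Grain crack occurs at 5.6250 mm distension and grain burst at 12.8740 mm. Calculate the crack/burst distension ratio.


Formula: Ratio = crack / burst
Substituting: Ratio = 5.6250 / 12.8740
Result: 0.4369


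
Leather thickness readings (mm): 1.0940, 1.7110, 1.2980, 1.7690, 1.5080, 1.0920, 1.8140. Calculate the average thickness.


Formula: Average = sum / n
Substituting: Average = 10.2860 / 7
Result: 1.4694 mm


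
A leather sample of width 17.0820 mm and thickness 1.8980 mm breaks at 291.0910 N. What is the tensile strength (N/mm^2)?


Formula: TS = force / (width * thickness)
Substituting: TS = 291.0910 / (17.0820 * 1.8980)
Result: 8.9783 N/mm^2


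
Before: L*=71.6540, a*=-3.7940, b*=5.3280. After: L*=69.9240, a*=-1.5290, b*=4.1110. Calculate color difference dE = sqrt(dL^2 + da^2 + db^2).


dL = -1.7300, da = 2.2650, db = -1.2170
dE = sqrt((-1.7300)^2 + 2.2650^2 + (-1.2170)^2) = 3.0991


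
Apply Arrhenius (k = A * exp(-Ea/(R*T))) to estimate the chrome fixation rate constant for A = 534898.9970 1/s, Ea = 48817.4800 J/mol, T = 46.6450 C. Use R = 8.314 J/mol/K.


T_K = T_C + 273.15 = 46.6450 + 273.15 = 319.7950 K
exponent = -Ea / (R * T_K) = -48817.4800 / (8.314 * 319.7950) = -18.3609
k = A * exp(exponent) = 534898.9970 * exp(-18.3609) = 0.00567858 1/s


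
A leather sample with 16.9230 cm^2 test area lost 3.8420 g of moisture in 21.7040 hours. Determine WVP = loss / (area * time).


Formula: WVP = loss / (area * time)
Substituting: WVP = 3.8420 / (16.9230 * 21.7040)
Result: 0.0104602 g/(cm^2*hr)


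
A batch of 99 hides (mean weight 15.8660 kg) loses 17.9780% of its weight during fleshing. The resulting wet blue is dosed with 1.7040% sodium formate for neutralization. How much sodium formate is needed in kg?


Total_raw = N * avg_wt = 99 * 15.8660 = 1570.7340 kg
Substrate = Total_raw * (1 - loss/100) = 1570.7340 * (1 - 17.9780/100) = 1288.3474 kg
Neutralizer = Substrate * pct / 100 = 1288.3474 * 1.7040 / 100 = 21.9534 kg


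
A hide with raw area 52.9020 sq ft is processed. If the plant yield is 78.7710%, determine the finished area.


Formula: finished = raw * yield / 100
Substituting: finished = 52.9020 * 78.7710 / 100
Result: 41.6714 sq ft
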